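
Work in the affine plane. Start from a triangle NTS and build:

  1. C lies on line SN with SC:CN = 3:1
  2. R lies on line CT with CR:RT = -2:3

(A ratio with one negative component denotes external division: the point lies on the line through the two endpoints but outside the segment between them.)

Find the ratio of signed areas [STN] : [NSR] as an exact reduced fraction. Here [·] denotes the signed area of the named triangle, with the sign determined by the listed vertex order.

[STN]:[NSR] = -1/2

Choose coordinates N = (0, 0), T = (1, 0), S = (0, 1).
1. C lies on line SN with SC:CN = 3:1 ⇒ C = (0, 1/4)
2. R lies on line CT with CR:RT = -2:3 ⇒ R = (-2, 3/4)
2·[STN] = -1, 2·[NSR] = 2
[STN]:[NSR] = -1:2 = -1/2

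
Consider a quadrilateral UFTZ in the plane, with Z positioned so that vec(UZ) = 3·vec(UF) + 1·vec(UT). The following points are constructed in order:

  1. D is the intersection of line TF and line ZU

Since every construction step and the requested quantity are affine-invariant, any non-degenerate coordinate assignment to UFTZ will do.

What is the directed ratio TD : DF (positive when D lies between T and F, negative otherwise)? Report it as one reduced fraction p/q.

TD:DF = 3

Choose coordinates U = (0, 0), F = (1, 0), T = (0, 1), Z = (3, 1).
1. D is the intersection of line TF and line ZU ⇒ D = (3/4, 1/4)
D = T + t·(F−T) with t = 3/4, so TD:DF = t:(1−t) = 3/4:1/4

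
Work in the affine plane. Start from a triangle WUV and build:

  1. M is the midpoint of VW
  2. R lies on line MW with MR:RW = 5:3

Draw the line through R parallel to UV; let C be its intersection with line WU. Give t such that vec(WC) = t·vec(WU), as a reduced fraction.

Set W = (0, 0), U = (1, 0), V = (0, 1); any affine frame gives the same invariant.
1. M is the midpoint of VW ⇒ M = (0, 1/2)
2. R lies on line MW with MR:RW = 5:3 ⇒ R = (0, 3/16)
through R parallel to UV: direction (-1, 1); meets WU at C = (3/16, 0)
C = W + t·(U−W) with t = 3/16

t = 3/16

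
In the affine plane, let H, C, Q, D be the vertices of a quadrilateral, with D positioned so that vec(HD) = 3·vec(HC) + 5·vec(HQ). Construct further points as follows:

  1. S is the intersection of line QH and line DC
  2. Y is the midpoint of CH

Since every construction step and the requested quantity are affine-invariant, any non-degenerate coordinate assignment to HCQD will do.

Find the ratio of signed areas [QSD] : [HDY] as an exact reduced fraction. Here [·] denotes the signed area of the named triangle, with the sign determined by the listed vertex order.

Set H = (0, 0), C = (1, 0), Q = (0, 1), D = (3, 5); any affine frame gives the same invariant.
1. S is the intersection of line QH and line DC ⇒ S = (0, -5/2)
2. Y is the midpoint of CH ⇒ Y = (1/2, 0)
2·[QSD] = 21/2, 2·[HDY] = -5/2
[QSD]:[HDY] = 21/2:-5/2 = -21/5

[QSD]:[HDY] = -21/5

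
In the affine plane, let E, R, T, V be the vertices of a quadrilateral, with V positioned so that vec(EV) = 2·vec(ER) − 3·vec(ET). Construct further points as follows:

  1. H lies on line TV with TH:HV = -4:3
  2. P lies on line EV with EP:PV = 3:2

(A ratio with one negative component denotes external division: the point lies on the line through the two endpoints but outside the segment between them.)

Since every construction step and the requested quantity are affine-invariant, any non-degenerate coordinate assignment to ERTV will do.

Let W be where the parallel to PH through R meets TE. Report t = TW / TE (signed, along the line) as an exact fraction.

Set E = (0, 0), R = (1, 0), T = (0, 1), V = (2, -3); any affine frame gives the same invariant.
1. H lies on line TV with TH:HV = -4:3 ⇒ H = (8, -15)
2. P lies on line EV with EP:PV = 3:2 ⇒ P = (6/5, -9/5)
through R parallel to PH: direction (34/5, -66/5); meets TE at W = (0, 33/17)
W = T + t·(E−T) with t = -16/17

t = -16/17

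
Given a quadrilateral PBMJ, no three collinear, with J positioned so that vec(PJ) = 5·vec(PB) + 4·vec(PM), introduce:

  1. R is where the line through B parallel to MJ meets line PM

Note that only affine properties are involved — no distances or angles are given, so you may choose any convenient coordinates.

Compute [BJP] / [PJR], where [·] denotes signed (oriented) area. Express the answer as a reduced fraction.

[BJP]:[PJR] = -4/3

Assign P = (0, 0), B = (1, 0), M = (0, 1), J = (5, 4) — the answer is frame-independent, so this choice is without loss of generality.
1. R is where the line through B parallel to MJ meets line PM ⇒ R = (0, -3/5)
2·[BJP] = 4, 2·[PJR] = -3
[BJP]:[PJR] = 4:-3 = -4/3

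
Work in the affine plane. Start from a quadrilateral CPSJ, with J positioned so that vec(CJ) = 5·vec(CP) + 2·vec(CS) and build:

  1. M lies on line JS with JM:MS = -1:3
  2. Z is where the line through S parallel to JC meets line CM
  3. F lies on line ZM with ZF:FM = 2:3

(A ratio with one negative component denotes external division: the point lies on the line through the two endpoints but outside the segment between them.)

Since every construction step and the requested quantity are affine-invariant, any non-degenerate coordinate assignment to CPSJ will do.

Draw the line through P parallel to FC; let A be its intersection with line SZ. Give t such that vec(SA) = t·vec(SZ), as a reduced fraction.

Assign C = (0, 0), P = (1, 0), S = (0, 1), J = (5, 2) — the answer is frame-independent, so this choice is without loss of generality.
1. M lies on line JS with JM:MS = -1:3 ⇒ M = (15/2, 5/2)
2. Z is where the line through S parallel to JC meets line CM ⇒ Z = (-15, -5)
3. F lies on line ZM with ZF:FM = 2:3 ⇒ F = (-6, -2)
through P parallel to FC: direction (6, 2); meets SZ at A = (-20, -7)
A = S + t·(Z−S) with t = 4/3

t = 4/3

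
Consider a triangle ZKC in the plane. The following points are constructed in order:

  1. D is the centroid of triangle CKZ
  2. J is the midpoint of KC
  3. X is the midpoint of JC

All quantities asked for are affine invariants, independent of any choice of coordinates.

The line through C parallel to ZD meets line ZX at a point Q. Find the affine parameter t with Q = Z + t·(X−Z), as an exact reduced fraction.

t = 2

Work in coordinates with Z = (0, 0), K = (1, 0), C = (0, 1).
1. D is the centroid of triangle CKZ ⇒ D = (1/3, 1/3)
2. J is the midpoint of KC ⇒ J = (1/2, 1/2)
3. X is the midpoint of JC ⇒ X = (1/4, 3/4)
through C parallel to ZD: direction (1/3, 1/3); meets ZX at Q = (1/2, 3/2)
Q = Z + t·(X−Z) with t = 2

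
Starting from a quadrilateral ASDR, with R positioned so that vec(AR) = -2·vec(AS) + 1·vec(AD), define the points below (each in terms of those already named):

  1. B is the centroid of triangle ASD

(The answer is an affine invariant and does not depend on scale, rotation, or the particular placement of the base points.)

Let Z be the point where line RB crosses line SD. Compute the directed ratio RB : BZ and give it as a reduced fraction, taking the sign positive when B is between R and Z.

Assign A = (0, 0), S = (1, 0), D = (0, 1), R = (-2, 1) — the answer is frame-independent, so this choice is without loss of generality.
1. B is the centroid of triangle ASD ⇒ B = (1/3, 1/3)
line RB meets SD at Z = (4/5, 1/5)
B = R + t·(Z−R) with t = 5/6, so RB:BZ = 5/6:1/6

RB:BZ = 5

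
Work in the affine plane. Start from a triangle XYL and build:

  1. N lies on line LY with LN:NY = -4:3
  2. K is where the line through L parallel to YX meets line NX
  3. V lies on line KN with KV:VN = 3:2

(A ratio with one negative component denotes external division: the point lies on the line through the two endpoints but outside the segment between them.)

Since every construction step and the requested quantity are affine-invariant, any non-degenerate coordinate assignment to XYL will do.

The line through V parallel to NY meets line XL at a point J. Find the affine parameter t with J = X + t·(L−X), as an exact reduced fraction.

Set X = (0, 0), Y = (1, 0), L = (0, 1); any affine frame gives the same invariant.
1. N lies on line LY with LN:NY = -4:3 ⇒ N = (4, -3)
2. K is where the line through L parallel to YX meets line NX ⇒ K = (-4/3, 1)
3. V lies on line KN with KV:VN = 3:2 ⇒ V = (28/15, -7/5)
through V parallel to NY: direction (-3, 3); meets XL at J = (0, 7/15)
J = X + t·(L−X) with t = 7/15

t = 7/15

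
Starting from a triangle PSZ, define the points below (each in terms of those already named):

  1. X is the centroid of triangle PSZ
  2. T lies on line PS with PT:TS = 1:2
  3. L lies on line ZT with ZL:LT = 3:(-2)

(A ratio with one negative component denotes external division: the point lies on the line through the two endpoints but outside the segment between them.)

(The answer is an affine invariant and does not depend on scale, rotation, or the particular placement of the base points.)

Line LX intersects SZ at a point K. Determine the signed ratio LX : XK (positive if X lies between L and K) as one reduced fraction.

Choose coordinates P = (0, 0), S = (1, 0), Z = (0, 1).
1. X is the centroid of triangle PSZ ⇒ X = (1/3, 1/3)
2. T lies on line PS with PT:TS = 1:2 ⇒ T = (1/3, 0)
3. L lies on line ZT with ZL:LT = 3:(-2) ⇒ L = (1, -2)
line LX meets SZ at K = (1/5, 4/5)
X = L + t·(K−L) with t = 5/6, so LX:XK = 5/6:1/6

LX:XK = 5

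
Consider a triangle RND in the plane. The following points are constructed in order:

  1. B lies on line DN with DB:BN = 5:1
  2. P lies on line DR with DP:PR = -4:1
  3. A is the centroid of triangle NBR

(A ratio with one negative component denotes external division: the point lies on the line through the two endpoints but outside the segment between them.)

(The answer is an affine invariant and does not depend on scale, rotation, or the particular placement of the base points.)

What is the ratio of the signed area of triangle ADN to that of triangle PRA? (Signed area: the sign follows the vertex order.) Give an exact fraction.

[ADN]:[PRA] = 18/11

Work in coordinates with R = (0, 0), N = (1, 0), D = (0, 1).
1. B lies on line DN with DB:BN = 5:1 ⇒ B = (5/6, 1/6)
2. P lies on line DR with DP:PR = -4:1 ⇒ P = (0, -1/3)
3. A is the centroid of triangle NBR ⇒ A = (11/18, 1/18)
2·[ADN] = -1/3, 2·[PRA] = -11/54
[ADN]:[PRA] = -1/3:-11/54 = 18/11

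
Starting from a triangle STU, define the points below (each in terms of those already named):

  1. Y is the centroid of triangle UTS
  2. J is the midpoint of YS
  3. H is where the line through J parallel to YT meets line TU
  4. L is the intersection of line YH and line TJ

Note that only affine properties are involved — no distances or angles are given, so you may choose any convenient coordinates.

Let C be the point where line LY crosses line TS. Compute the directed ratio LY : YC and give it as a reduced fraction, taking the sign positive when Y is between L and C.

Work in coordinates with S = (0, 0), T = (1, 0), U = (0, 1).
1. Y is the centroid of triangle UTS ⇒ Y = (1/3, 1/3)
2. J is the midpoint of YS ⇒ J = (1/6, 1/6)
3. H is where the line through J parallel to YT meets line TU ⇒ H = (3/2, -1/2)
4. L is the intersection of line YH and line TJ ⇒ L = (13/18, 1/18)
line LY meets TS at C = (4/5, 0)
Y = L + t·(C−L) with t = -5, so LY:YC = -5:6

LY:YC = -5/6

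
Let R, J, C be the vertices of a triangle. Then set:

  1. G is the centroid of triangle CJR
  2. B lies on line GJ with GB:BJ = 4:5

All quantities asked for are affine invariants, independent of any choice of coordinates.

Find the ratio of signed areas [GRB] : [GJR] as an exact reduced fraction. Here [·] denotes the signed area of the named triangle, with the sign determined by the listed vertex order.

Set R = (0, 0), J = (1, 0), C = (0, 1); any affine frame gives the same invariant.
1. G is the centroid of triangle CJR ⇒ G = (1/3, 1/3)
2. B lies on line GJ with GB:BJ = 4:5 ⇒ B = (17/27, 5/27)
2·[GRB] = 4/27, 2·[GJR] = -1/3
[GRB]:[GJR] = 4/27:-1/3 = -4/9

[GRB]:[GJR] = -4/9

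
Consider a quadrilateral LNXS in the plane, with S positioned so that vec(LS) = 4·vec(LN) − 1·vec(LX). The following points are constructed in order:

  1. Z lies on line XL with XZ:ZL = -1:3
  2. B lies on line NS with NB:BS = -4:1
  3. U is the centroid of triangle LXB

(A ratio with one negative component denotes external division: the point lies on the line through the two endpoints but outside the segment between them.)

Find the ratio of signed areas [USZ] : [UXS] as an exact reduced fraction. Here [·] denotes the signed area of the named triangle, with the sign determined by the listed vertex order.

[USZ]:[UXS] = -41/20

Choose coordinates L = (0, 0), N = (1, 0), X = (0, 1), S = (4, -1).
1. Z lies on line XL with XZ:ZL = -1:3 ⇒ Z = (0, 3/2)
2. B lies on line NS with NB:BS = -4:1 ⇒ B = (5, -4/3)
3. U is the centroid of triangle LXB ⇒ U = (5/3, -1/9)
2·[USZ] = 41/18, 2·[UXS] = -10/9
[USZ]:[UXS] = 41/18:-10/9 = -41/20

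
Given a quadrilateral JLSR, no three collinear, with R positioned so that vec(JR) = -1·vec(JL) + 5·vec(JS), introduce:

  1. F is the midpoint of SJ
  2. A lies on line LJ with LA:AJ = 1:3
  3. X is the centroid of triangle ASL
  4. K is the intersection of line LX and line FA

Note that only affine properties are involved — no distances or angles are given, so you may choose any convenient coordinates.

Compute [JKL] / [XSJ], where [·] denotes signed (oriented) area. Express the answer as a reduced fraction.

[JKL]:[XSJ] = 12/7

Choose coordinates J = (0, 0), L = (1, 0), S = (0, 1), R = (-1, 5).
1. F is the midpoint of SJ ⇒ F = (0, 1/2)
2. A lies on line LJ with LA:AJ = 1:3 ⇒ A = (3/4, 0)
3. X is the centroid of triangle ASL ⇒ X = (7/12, 1/3)
4. K is the intersection of line LX and line FA ⇒ K = (9/4, -1)
2·[JKL] = 1, 2·[XSJ] = 7/12
[JKL]:[XSJ] = 1:7/12 = 12/7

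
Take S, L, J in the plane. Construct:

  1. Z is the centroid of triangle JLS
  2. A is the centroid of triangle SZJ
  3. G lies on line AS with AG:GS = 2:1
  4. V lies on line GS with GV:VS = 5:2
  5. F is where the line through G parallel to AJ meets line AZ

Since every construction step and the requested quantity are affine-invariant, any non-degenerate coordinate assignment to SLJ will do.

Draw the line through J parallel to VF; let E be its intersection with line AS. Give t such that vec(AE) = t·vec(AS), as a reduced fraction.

t = 5/14

Work in coordinates with S = (0, 0), L = (1, 0), J = (0, 1).
1. Z is the centroid of triangle JLS ⇒ Z = (1/3, 1/3)
2. A is the centroid of triangle SZJ ⇒ A = (1/9, 4/9)
3. G lies on line AS with AG:GS = 2:1 ⇒ G = (1/27, 4/27)
4. V lies on line GS with GV:VS = 5:2 ⇒ V = (2/189, 8/189)
5. F is where the line through G parallel to AJ meets line AZ ⇒ F = (-1/27, 14/27)
through J parallel to VF: direction (-1/21, 10/21); meets AS at E = (1/14, 2/7)
E = A + t·(S−A) with t = 5/14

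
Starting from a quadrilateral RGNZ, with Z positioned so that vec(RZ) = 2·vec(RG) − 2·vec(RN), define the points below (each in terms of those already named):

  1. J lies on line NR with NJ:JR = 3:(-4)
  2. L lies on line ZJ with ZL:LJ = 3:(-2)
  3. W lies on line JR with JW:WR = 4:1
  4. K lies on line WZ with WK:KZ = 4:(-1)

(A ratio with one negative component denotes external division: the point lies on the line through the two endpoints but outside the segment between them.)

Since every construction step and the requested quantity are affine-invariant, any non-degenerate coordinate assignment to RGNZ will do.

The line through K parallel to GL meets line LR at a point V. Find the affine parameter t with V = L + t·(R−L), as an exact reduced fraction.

Assign R = (0, 0), G = (1, 0), N = (0, 1), Z = (2, -2) — the answer is frame-independent, so this choice is without loss of generality.
1. J lies on line NR with NJ:JR = 3:(-4) ⇒ J = (0, 4)
2. L lies on line ZJ with ZL:LJ = 3:(-2) ⇒ L = (-4, 16)
3. W lies on line JR with JW:WR = 4:1 ⇒ W = (0, 4/5)
4. K lies on line WZ with WK:KZ = 4:(-1) ⇒ K = (8/3, -44/15)
through K parallel to GL: direction (-5, 16); meets LR at V = (-7, 28)
V = L + t·(R−L) with t = -3/4

t = -3/4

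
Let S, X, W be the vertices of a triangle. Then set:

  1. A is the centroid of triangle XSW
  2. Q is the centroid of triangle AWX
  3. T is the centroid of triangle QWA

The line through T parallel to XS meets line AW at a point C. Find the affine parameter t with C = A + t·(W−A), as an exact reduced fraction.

Work in coordinates with S = (0, 0), X = (1, 0), W = (0, 1).
1. A is the centroid of triangle XSW ⇒ A = (1/3, 1/3)
2. Q is the centroid of triangle AWX ⇒ Q = (4/9, 4/9)
3. T is the centroid of triangle QWA ⇒ T = (7/27, 16/27)
through T parallel to XS: direction (-1, 0); meets AW at C = (11/54, 16/27)
C = A + t·(W−A) with t = 7/18

t = 7/18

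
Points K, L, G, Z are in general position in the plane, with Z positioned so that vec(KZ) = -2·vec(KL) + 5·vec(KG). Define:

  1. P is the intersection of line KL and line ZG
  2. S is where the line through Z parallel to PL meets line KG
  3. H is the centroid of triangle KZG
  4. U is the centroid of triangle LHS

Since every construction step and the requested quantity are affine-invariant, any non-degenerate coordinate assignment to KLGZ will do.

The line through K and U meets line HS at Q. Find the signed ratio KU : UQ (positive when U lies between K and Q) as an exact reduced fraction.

KU:UQ = 11/19

Assign K = (0, 0), L = (1, 0), G = (0, 1), Z = (-2, 5) — the answer is frame-independent, so this choice is without loss of generality.
1. P is the intersection of line KL and line ZG ⇒ P = (1/2, 0)
2. S is where the line through Z parallel to PL meets line KG ⇒ S = (0, 5)
3. H is the centroid of triangle KZG ⇒ H = (-2/3, 2)
4. U is the centroid of triangle LHS ⇒ U = (1/9, 7/3)
line KU meets HS at Q = (10/33, 70/11)
U = K + t·(Q−K) with t = 11/30, so KU:UQ = 11/30:19/30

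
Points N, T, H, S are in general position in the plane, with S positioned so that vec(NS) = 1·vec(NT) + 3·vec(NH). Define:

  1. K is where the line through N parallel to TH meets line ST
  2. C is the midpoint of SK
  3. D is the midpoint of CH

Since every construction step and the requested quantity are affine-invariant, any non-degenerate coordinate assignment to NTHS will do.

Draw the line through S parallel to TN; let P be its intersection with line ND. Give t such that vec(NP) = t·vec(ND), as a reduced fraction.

Choose coordinates N = (0, 0), T = (1, 0), H = (0, 1), S = (1, 3).
1. K is where the line through N parallel to TH meets line ST ⇒ K = (1, -1)
2. C is the midpoint of SK ⇒ C = (1, 1)
3. D is the midpoint of CH ⇒ D = (1/2, 1)
through S parallel to TN: direction (-1, 0); meets ND at P = (3/2, 3)
P = N + t·(D−N) with t = 3

t = 3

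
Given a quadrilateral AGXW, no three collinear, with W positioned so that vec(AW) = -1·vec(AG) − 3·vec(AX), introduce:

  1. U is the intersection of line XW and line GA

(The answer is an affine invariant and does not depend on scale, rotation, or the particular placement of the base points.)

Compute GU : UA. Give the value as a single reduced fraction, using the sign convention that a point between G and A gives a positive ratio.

GU:UA = -5

Work in coordinates with A = (0, 0), G = (1, 0), X = (0, 1), W = (-1, -3).
1. U is the intersection of line XW and line GA ⇒ U = (-1/4, 0)
U = G + t·(A−G) with t = 5/4, so GU:UA = t:(1−t) = 5/4:-1/4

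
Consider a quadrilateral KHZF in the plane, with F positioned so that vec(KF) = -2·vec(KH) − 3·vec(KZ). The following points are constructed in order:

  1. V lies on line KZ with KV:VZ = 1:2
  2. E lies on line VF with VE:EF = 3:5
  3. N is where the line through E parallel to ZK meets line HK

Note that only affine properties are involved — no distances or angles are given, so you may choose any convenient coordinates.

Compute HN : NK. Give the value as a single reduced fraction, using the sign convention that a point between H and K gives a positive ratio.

HN:NK = -7/3

Assign K = (0, 0), H = (1, 0), Z = (0, 1), F = (-2, -3) — the answer is frame-independent, so this choice is without loss of generality.
1. V lies on line KZ with KV:VZ = 1:2 ⇒ V = (0, 1/3)
2. E lies on line VF with VE:EF = 3:5 ⇒ E = (-3/4, -11/12)
3. N is where the line through E parallel to ZK meets line HK ⇒ N = (-3/4, 0)
N = H + t·(K−H) with t = 7/4, so HN:NK = t:(1−t) = 7/4:-3/4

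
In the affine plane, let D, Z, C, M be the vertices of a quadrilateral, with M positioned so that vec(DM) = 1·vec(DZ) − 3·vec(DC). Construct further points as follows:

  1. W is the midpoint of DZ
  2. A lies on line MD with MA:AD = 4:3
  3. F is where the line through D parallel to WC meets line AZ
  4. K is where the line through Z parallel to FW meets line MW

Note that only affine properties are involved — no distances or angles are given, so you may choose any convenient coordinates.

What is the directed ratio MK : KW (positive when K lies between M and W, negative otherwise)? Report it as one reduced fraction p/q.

Choose coordinates D = (0, 0), Z = (1, 0), C = (0, 1), M = (1, -3).
1. W is the midpoint of DZ ⇒ W = (1/2, 0)
2. A lies on line MD with MA:AD = 4:3 ⇒ A = (3/7, -9/7)
3. F is where the line through D parallel to WC meets line AZ ⇒ F = (9/17, -18/17)
4. K is where the line through Z parallel to FW meets line MW ⇒ K = (11/10, -18/5)
K = M + t·(W−M) with t = -1/5, so MK:KW = t:(1−t) = -1/5:6/5

MK:KW = -1/6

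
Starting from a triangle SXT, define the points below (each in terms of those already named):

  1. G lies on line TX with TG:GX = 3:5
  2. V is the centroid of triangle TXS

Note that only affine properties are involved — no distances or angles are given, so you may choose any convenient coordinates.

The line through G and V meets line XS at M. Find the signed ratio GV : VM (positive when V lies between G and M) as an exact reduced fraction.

GV:VM = 7/8

Work in coordinates with S = (0, 0), X = (1, 0), T = (0, 1).
1. G lies on line TX with TG:GX = 3:5 ⇒ G = (3/8, 5/8)
2. V is the centroid of triangle TXS ⇒ V = (1/3, 1/3)
line GV meets XS at M = (2/7, 0)
V = G + t·(M−G) with t = 7/15, so GV:VM = 7/15:8/15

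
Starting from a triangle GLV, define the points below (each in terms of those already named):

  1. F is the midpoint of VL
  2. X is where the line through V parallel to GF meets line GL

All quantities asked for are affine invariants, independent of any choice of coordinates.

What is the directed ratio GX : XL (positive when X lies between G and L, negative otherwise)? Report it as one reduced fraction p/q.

GX:XL = -1/2

Choose coordinates G = (0, 0), L = (1, 0), V = (0, 1).
1. F is the midpoint of VL ⇒ F = (1/2, 1/2)
2. X is where the line through V parallel to GF meets line GL ⇒ X = (-1, 0)
X = G + t·(L−G) with t = -1, so GX:XL = t:(1−t) = -1:2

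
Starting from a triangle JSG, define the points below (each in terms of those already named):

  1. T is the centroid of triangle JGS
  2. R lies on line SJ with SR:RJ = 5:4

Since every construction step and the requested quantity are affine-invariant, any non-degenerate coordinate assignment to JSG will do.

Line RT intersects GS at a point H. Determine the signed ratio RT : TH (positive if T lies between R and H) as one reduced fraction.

RT:TH = 2/3

Assign J = (0, 0), S = (1, 0), G = (0, 1) — the answer is frame-independent, so this choice is without loss of generality.
1. T is the centroid of triangle JGS ⇒ T = (1/3, 1/3)
2. R lies on line SJ with SR:RJ = 5:4 ⇒ R = (4/9, 0)
line RT meets GS at H = (1/6, 5/6)
T = R + t·(H−R) with t = 2/5, so RT:TH = 2/5:3/5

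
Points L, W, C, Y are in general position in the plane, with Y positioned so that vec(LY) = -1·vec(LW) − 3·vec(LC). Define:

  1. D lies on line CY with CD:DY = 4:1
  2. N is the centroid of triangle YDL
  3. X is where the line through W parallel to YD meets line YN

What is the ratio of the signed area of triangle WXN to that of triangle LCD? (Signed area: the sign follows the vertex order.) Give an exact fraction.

[WXN]:[LCD] = 70/3

Choose coordinates L = (0, 0), W = (1, 0), C = (0, 1), Y = (-1, -3).
1. D lies on line CY with CD:DY = 4:1 ⇒ D = (-4/5, -11/5)
2. N is the centroid of triangle YDL ⇒ N = (-3/5, -26/15)
3. X is where the line through W parallel to YD meets line YN ⇒ X = (5, 16)
2·[WXN] = 56/3, 2·[LCD] = 4/5
[WXN]:[LCD] = 56/3:4/5 = 70/3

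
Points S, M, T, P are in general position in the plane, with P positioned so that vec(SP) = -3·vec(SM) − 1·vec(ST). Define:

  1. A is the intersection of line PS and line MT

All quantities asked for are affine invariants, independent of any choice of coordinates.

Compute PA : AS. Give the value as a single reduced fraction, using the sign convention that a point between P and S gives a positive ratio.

Work in coordinates with S = (0, 0), M = (1, 0), T = (0, 1), P = (-3, -1).
1. A is the intersection of line PS and line MT ⇒ A = (3/4, 1/4)
A = P + t·(S−P) with t = 5/4, so PA:AS = t:(1−t) = 5/4:-1/4

PA:AS = -5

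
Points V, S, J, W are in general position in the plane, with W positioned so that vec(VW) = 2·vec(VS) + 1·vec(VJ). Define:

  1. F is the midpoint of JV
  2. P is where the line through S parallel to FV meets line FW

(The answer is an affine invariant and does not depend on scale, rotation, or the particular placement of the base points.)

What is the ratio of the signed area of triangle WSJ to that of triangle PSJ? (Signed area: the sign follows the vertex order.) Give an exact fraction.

[WSJ]:[PSJ] = 8/3

Choose coordinates V = (0, 0), S = (1, 0), J = (0, 1), W = (2, 1).
1. F is the midpoint of JV ⇒ F = (0, 1/2)
2. P is where the line through S parallel to FV meets line FW ⇒ P = (1, 3/4)
2·[WSJ] = -2, 2·[PSJ] = -3/4
[WSJ]:[PSJ] = -2:-3/4 = 8/3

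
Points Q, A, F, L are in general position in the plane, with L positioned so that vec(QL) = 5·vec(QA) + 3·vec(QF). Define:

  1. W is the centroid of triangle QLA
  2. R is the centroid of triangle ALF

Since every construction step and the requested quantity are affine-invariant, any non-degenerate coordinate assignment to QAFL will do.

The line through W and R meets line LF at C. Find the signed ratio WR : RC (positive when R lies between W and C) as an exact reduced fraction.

WR:RC = 5/7

Assign Q = (0, 0), A = (1, 0), F = (0, 1), L = (5, 3) — the answer is frame-independent, so this choice is without loss of generality.
1. W is the centroid of triangle QLA ⇒ W = (2, 1)
2. R is the centroid of triangle ALF ⇒ R = (2, 4/3)
line WR meets LF at C = (2, 9/5)
R = W + t·(C−W) with t = 5/12, so WR:RC = 5/12:7/12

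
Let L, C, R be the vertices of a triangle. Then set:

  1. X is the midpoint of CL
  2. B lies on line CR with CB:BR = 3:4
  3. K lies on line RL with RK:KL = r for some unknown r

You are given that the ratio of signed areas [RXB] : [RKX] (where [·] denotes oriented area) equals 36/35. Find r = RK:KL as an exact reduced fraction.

r = 5/4

Assign L = (0, 0), C = (1, 0), R = (0, 1) — the answer is frame-independent, so this choice is without loss of generality.
1. X is the midpoint of CL ⇒ X = (1/2, 0)
2. B lies on line CR with CB:BR = 3:4 ⇒ B = (4/7, 3/7)
3. With RK:KL = r, write λ = r/(r+1) so K = R + λ·(L−R); K is affine-linear in λ
Every point depending on K is an affine combination of K and λ-independent points, so each such coordinate is linear in λ; the λ² term in each signed area is a multiple of (L−R)×(L−R) = 0, so 2·[RXB] and 2·[RKX] are each linear in λ. Evaluating at λ=0 and λ=1:
  2·[RXB] = 2/7,   2·[RKX] = 1/2·λ
So [RXB]:[RKX] = (2/7) / (1/2·λ). Setting this equal to 36/35:
  2/7 = 36/35·(1/2·λ)  ⇒  λ = 5/9
Then r = λ/(1−λ) = (5/9)/(4/9) = 5/4. Check: with r = 5/4, K = (0, 4/9) and [RXB]:[RKX] = 36/35 as required.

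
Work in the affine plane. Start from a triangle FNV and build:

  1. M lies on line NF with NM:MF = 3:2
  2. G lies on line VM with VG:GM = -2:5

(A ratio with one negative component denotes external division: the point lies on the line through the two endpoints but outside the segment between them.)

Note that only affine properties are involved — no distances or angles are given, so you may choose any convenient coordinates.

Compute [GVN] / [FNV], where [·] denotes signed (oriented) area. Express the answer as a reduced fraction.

Set F = (0, 0), N = (1, 0), V = (0, 1); any affine frame gives the same invariant.
1. M lies on line NF with NM:MF = 3:2 ⇒ M = (2/5, 0)
2. G lies on line VM with VG:GM = -2:5 ⇒ G = (-4/15, 5/3)
2·[GVN] = 2/5, 2·[FNV] = 1
[GVN]:[FNV] = 2/5:1 = 2/5

[GVN]:[FNV] = 2/5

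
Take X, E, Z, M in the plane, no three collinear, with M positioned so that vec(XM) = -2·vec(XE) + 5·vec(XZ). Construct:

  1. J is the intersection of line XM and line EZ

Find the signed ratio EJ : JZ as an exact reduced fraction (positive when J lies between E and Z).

EJ:JZ = -5/2

Set X = (0, 0), E = (1, 0), Z = (0, 1), M = (-2, 5); any affine frame gives the same invariant.
1. J is the intersection of line XM and line EZ ⇒ J = (-2/3, 5/3)
J = E + t·(Z−E) with t = 5/3, so EJ:JZ = t:(1−t) = 5/3:-2/3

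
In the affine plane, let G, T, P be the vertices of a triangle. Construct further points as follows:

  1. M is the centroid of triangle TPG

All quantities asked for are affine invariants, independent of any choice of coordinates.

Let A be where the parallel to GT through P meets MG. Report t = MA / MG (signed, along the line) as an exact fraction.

Work in coordinates with G = (0, 0), T = (1, 0), P = (0, 1).
1. M is the centroid of triangle TPG ⇒ M = (1/3, 1/3)
through P parallel to GT: direction (1, 0); meets MG at A = (1, 1)
A = M + t·(G−M) with t = -2

t = -2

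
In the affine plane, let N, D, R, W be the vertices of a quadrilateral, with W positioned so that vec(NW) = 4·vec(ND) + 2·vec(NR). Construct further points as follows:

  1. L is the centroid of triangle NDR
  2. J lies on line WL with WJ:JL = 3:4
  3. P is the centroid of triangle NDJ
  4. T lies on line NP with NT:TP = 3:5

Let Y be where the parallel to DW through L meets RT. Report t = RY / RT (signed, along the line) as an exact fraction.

Choose coordinates N = (0, 0), D = (1, 0), R = (0, 1), W = (4, 2).
1. L is the centroid of triangle NDR ⇒ L = (1/3, 1/3)
2. J lies on line WL with WJ:JL = 3:4 ⇒ J = (17/7, 9/7)
3. P is the centroid of triangle NDJ ⇒ P = (8/7, 3/7)
4. T lies on line NP with NT:TP = 3:5 ⇒ T = (3/7, 9/56)
through L parallel to DW: direction (3, 2); meets RT at Y = (64/189, 191/567)
Y = R + t·(T−R) with t = 64/81

t = 64/81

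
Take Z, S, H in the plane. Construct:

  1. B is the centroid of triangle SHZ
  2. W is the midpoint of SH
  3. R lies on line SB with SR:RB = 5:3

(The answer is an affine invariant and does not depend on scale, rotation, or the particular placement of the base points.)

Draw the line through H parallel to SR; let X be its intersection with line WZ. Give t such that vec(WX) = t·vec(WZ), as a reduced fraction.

Work in coordinates with Z = (0, 0), S = (1, 0), H = (0, 1).
1. B is the centroid of triangle SHZ ⇒ B = (1/3, 1/3)
2. W is the midpoint of SH ⇒ W = (1/2, 1/2)
3. R lies on line SB with SR:RB = 5:3 ⇒ R = (7/12, 5/24)
through H parallel to SR: direction (-5/12, 5/24); meets WZ at X = (2/3, 2/3)
X = W + t·(Z−W) with t = -1/3

t = -1/3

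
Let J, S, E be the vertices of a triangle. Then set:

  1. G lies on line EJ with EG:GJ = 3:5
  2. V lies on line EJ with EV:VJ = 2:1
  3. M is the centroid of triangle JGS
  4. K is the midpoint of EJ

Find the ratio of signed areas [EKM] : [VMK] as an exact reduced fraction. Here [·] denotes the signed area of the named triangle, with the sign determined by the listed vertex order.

[EKM]:[VMK] = 3

Work in coordinates with J = (0, 0), S = (1, 0), E = (0, 1).
1. G lies on line EJ with EG:GJ = 3:5 ⇒ G = (0, 5/8)
2. V lies on line EJ with EV:VJ = 2:1 ⇒ V = (0, 1/3)
3. M is the centroid of triangle JGS ⇒ M = (1/3, 5/24)
4. K is the midpoint of EJ ⇒ K = (0, 1/2)
2·[EKM] = 1/6, 2·[VMK] = 1/18
[EKM]:[VMK] = 1/6:1/18 = 3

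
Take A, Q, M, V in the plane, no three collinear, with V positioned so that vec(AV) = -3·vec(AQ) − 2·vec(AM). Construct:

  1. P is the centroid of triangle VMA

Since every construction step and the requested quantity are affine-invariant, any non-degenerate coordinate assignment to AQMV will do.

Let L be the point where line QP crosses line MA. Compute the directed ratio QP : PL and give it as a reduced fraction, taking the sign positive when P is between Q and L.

Set A = (0, 0), Q = (1, 0), M = (0, 1), V = (-3, -2); any affine frame gives the same invariant.
1. P is the centroid of triangle VMA ⇒ P = (-1, -1/3)
line QP meets MA at L = (0, -1/6)
P = Q + t·(L−Q) with t = 2, so QP:PL = 2:-1

QP:PL = -2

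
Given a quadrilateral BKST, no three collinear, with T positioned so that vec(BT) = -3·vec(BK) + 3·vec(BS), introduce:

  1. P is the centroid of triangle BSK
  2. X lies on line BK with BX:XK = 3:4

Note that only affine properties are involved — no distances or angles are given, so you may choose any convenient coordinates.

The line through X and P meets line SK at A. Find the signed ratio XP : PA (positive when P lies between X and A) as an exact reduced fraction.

Work in coordinates with B = (0, 0), K = (1, 0), S = (0, 1), T = (-3, 3).
1. P is the centroid of triangle BSK ⇒ P = (1/3, 1/3)
2. X lies on line BK with BX:XK = 3:4 ⇒ X = (3/7, 0)
line XP meets SK at A = (1/5, 4/5)
P = X + t·(A−X) with t = 5/12, so XP:PA = 5/12:7/12

XP:PA = 5/7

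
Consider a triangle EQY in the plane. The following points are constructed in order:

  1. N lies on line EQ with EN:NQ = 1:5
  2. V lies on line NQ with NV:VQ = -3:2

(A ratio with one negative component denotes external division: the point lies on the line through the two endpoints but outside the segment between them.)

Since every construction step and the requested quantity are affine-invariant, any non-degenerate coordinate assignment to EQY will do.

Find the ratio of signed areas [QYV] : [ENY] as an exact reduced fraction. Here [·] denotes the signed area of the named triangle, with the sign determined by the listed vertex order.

Assign E = (0, 0), Q = (1, 0), Y = (0, 1) — the answer is frame-independent, so this choice is without loss of generality.
1. N lies on line EQ with EN:NQ = 1:5 ⇒ N = (1/6, 0)
2. V lies on line NQ with NV:VQ = -3:2 ⇒ V = (8/3, 0)
2·[QYV] = -5/3, 2·[ENY] = 1/6
[QYV]:[ENY] = -5/3:1/6 = -10

[QYV]:[ENY] = -10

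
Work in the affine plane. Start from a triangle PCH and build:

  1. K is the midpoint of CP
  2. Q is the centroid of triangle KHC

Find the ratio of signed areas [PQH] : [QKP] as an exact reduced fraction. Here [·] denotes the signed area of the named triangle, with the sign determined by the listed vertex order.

[PQH]:[QKP] = -3

Choose coordinates P = (0, 0), C = (1, 0), H = (0, 1).
1. K is the midpoint of CP ⇒ K = (1/2, 0)
2. Q is the centroid of triangle KHC ⇒ Q = (1/2, 1/3)
2·[PQH] = 1/2, 2·[QKP] = -1/6
[PQH]:[QKP] = 1/2:-1/6 = -3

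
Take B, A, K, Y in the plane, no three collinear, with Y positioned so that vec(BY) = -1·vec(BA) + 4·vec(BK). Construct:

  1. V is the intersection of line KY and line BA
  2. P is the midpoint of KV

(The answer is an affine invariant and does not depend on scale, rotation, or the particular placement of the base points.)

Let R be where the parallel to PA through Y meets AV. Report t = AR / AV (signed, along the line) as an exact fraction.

Set B = (0, 0), A = (1, 0), K = (0, 1), Y = (-1, 4); any affine frame gives the same invariant.
1. V is the intersection of line KY and line BA ⇒ V = (1/3, 0)
2. P is the midpoint of KV ⇒ P = (1/6, 1/2)
through Y parallel to PA: direction (5/6, -1/2); meets AV at R = (17/3, 0)
R = A + t·(V−A) with t = -7

t = -7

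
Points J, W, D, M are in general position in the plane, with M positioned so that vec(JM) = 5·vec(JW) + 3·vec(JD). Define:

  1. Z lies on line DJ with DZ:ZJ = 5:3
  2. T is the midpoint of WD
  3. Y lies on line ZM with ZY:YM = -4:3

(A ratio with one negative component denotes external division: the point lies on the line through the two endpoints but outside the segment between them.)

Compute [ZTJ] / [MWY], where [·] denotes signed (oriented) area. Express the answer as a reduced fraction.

Set J = (0, 0), W = (1, 0), D = (0, 1), M = (5, 3); any affine frame gives the same invariant.
1. Z lies on line DJ with DZ:ZJ = 5:3 ⇒ Z = (0, 3/8)
2. T is the midpoint of WD ⇒ T = (1/2, 1/2)
3. Y lies on line ZM with ZY:YM = -4:3 ⇒ Y = (20, 87/8)
2·[ZTJ] = -3/16, 2·[MWY] = 27/2
[ZTJ]:[MWY] = -3/16:27/2 = -1/72

[ZTJ]:[MWY] = -1/72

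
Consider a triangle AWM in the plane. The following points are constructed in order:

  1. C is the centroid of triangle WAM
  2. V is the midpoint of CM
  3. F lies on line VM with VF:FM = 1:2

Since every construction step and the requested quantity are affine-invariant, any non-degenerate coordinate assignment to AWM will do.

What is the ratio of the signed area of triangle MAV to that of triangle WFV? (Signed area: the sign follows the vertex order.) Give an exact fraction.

[MAV]:[WFV] = 3

Set A = (0, 0), W = (1, 0), M = (0, 1); any affine frame gives the same invariant.
1. C is the centroid of triangle WAM ⇒ C = (1/3, 1/3)
2. V is the midpoint of CM ⇒ V = (1/6, 2/3)
3. F lies on line VM with VF:FM = 1:2 ⇒ F = (1/9, 7/9)
2·[MAV] = 1/6, 2·[WFV] = 1/18
[MAV]:[WFV] = 1/6:1/18 = 3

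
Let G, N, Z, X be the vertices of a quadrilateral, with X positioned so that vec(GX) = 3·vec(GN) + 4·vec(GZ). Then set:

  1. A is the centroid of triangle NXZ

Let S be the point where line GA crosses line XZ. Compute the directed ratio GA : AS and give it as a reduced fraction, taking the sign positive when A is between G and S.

GA:AS = 1/2

Assign G = (0, 0), N = (1, 0), Z = (0, 1), X = (3, 4) — the answer is frame-independent, so this choice is without loss of generality.
1. A is the centroid of triangle NXZ ⇒ A = (4/3, 5/3)
line GA meets XZ at S = (4, 5)
A = G + t·(S−G) with t = 1/3, so GA:AS = 1/3:2/3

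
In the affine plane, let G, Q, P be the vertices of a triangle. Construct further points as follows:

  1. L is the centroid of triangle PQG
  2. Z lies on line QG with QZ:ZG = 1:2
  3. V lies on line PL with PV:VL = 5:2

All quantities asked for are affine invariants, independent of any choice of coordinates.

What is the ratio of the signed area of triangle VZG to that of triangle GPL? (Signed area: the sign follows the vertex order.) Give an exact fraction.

[VZG]:[GPL] = 22/21

Choose coordinates G = (0, 0), Q = (1, 0), P = (0, 1).
1. L is the centroid of triangle PQG ⇒ L = (1/3, 1/3)
2. Z lies on line QG with QZ:ZG = 1:2 ⇒ Z = (2/3, 0)
3. V lies on line PL with PV:VL = 5:2 ⇒ V = (5/21, 11/21)
2·[VZG] = -22/63, 2·[GPL] = -1/3
[VZG]:[GPL] = -22/63:-1/3 = 22/21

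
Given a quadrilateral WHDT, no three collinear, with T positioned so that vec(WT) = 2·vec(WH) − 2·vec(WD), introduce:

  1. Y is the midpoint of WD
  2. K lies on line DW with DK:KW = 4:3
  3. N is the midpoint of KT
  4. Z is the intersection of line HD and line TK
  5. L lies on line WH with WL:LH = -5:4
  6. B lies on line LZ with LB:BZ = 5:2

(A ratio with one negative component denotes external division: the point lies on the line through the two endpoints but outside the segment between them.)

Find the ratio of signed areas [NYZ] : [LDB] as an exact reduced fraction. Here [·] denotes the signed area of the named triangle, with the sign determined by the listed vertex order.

Set W = (0, 0), H = (1, 0), D = (0, 1), T = (2, -2); any affine frame gives the same invariant.
1. Y is the midpoint of WD ⇒ Y = (0, 1/2)
2. K lies on line DW with DK:KW = 4:3 ⇒ K = (0, 3/7)
3. N is the midpoint of KT ⇒ N = (1, -11/14)
4. Z is the intersection of line HD and line TK ⇒ Z = (-8/3, 11/3)
5. L lies on line WH with WL:LH = -5:4 ⇒ L = (5, 0)
6. B lies on line LZ with LB:BZ = 5:2 ⇒ B = (-10/21, 55/21)
2·[NYZ] = 11/42, 2·[LDB] = -160/21
[NYZ]:[LDB] = 11/42:-160/21 = -11/320

[NYZ]:[LDB] = -11/320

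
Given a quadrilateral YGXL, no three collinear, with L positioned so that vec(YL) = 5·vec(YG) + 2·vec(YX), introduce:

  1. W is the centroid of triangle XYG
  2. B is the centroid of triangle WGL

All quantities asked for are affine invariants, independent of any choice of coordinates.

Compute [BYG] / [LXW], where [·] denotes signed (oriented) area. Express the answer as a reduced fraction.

Work in coordinates with Y = (0, 0), G = (1, 0), X = (0, 1), L = (5, 2).
1. W is the centroid of triangle XYG ⇒ W = (1/3, 1/3)
2. B is the centroid of triangle WGL ⇒ B = (19/9, 7/9)
2·[BYG] = 7/9, 2·[LXW] = 11/3
[BYG]:[LXW] = 7/9:11/3 = 7/33

[BYG]:[LXW] = 7/33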